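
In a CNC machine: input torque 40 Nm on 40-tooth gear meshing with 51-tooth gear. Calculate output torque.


Given: N1 = 40, N2 = 51, T1 = 40 Nm
Using T2/T1 = N2/N1
T2 = T1 * N2 / N1
T2 = 40 * 51 / 40
T2 = 2040 / 40
T2 = 51 Nm

51 Nm


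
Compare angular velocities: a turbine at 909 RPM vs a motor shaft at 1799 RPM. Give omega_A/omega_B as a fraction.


Given: RPM_A = 909, RPM_B = 1799
omega = 2*pi*RPM/60, so omega_A/omega_B = RPM_A / RPM_B
omega_A/omega_B = 909 / 1799
omega_A/omega_B = 909/1799

909/1799


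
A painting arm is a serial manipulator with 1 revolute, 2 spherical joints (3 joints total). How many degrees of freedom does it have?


Given: serial robot with 1 revolute, 2 spherical joints
DOF contribution per joint type: revolute=1, prismatic=1, spherical=3, fixed=0
DOF = 1*1 + 2*3
DOF = 7

7


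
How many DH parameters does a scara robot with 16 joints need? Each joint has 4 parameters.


Given: 16 joints, 4 DH parameters per joint (d, theta, a, alpha)
Total DH parameters = number_of_joints * 4
Total = 16 * 4
Total = 64

64


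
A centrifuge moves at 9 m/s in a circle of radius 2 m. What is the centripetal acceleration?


Given: v = 9 m/s, r = 2 m
Using a_c = v^2 / r
a_c = 9^2 / 2
a_c = 81 / 2
a_c = 81/2 m/s^2

81/2 m/s^2


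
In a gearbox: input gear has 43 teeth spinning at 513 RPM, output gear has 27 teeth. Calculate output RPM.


Given: N1 = 43 teeth, w1 = 513 RPM, N2 = 27 teeth
Using N1*w1 = N2*w2
w2 = N1*w1 / N2
w2 = 43*513 / 27
w2 = 22059 / 27
w2 = 817 RPM

817 RPM


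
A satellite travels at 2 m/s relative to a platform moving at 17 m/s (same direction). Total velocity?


Given: object velocity = 2 m/s, platform velocity = 17 m/s (same direction)
Using classical velocity addition: v_total = v_object + v_platform
v_total = 2 + 17
v_total = 19 m/s

19 m/s


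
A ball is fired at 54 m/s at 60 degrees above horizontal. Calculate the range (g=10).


Given: v0 = 54 m/s, theta = 60 deg, g = 10 m/s^2
sin(2*60) = sin(120) = sqrt(3)/2
Using R = v0^2 * sin(2*theta) / g
R = 54^2 * (sqrt(3)/2) / 10
R = 2916 * sqrt(3) / 20
R = 729/5*sqrt(3) m

729/5*sqrt(3) m


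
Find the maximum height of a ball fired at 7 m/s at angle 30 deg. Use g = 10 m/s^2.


Given: v0 = 7 m/s, theta = 30 deg, g = 10 m/s^2
sin^2(30) = 1/4
Using H = v0^2 * sin^2(theta) / (2*g)
H = 7^2 * 1/4 / (2*10)
H = 49 * 1/4 / 20
H = 49/4 / 20
H = 49/80 m

49/80 m


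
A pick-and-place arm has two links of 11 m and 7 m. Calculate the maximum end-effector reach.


Given: L1 = 11 m, L2 = 7 m
For a 2-link planar arm, max reach = L1 + L2 (fully extended)
Max reach = 11 + 7
Max reach = 18 m

18 m


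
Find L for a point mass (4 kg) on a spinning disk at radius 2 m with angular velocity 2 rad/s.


Given: m = 4 kg, r = 2 m, omega = 2 rad/s
For a point mass: I = m*r^2
I = 4*2^2 = 4*4 = 16
L = I*omega = 16*2
L = 32 kg*m^2/s

32 kg*m^2/s


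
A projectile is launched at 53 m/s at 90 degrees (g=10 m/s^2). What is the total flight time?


Given: v0 = 53 m/s, theta = 90 deg, g = 10 m/s^2
sin(90) = 1
Using T = 2*v0*sin(theta) / g
T = 2*53*1 / 10
T = 106 / 10
T = 53/5 s

53/5 s


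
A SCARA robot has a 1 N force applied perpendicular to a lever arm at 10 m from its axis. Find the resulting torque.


Given: F = 1 N, r = 10 m, angle = 90 deg (perpendicular)
Using tau = F * r * sin(90)
sin(90) = 1
tau = 1 * 10 * 1
tau = 10 Nm

10 Nm


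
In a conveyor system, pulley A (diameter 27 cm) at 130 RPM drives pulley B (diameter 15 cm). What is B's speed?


Given: D1 = 27 cm, w1 = 130 RPM, D2 = 15 cm
Using D1*w1 = D2*w2
w2 = D1*w1 / D2
w2 = 27*130 / 15
w2 = 3510 / 15
w2 = 234 RPM

234 RPM


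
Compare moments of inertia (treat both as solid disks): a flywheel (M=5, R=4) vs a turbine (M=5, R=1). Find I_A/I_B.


Given: M1=5 kg, R1=4 m, M2=5 kg, R2=1 m
For a disk: I = (1/2)*M*R^2, so I_A/I_B = (M1*R1^2)/(M2*R2^2)
M1*R1^2 = 5*16 = 80
M2*R2^2 = 5*1 = 5
I_A/I_B = 80/5 = 16

16


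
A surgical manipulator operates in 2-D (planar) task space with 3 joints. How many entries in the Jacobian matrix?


Given: task space dimension = 2, joints = 3
Jacobian is a 2 x 3 matrix
Total entries = rows * columns
Total = 2 * 3
Total = 6

6


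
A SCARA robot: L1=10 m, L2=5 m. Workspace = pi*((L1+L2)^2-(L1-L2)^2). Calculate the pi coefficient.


Given: L1 = 10, L2 = 5
(L1+L2)^2 = (15)^2 = 225
(L1-L2)^2 = (5)^2 = 25
Difference = 225 - 25 = 200
This equals 4*L1*L2 = 4*10*5 = 200
Workspace area = 200*pi

200


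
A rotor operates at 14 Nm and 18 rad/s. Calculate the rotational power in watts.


Given: tau = 14 Nm, omega = 18 rad/s
Using P = tau * omega
P = 14 * 18
P = 252 W

252 W


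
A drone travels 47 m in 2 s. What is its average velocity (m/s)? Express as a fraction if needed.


Given: distance d = 47 m, time t = 2 s
Using v = d / t
v = 47 / 2
v = 47/2 m/s

47/2 m/s


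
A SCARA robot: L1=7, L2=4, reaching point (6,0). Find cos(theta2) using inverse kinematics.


Given: L1 = 7, L2 = 4, target (x, y) = (6, 0)
Using cos(theta2) = (x^2 + y^2 - L1^2 - L2^2) / (2*L1*L2)
x^2 + y^2 = 6^2 + 0 = 36
L1^2 + L2^2 = 49 + 16 = 65
Numerator = 36 - 65 = -29
Denominator = 2*7*4 = 56
cos(theta2) = -29/56 = -29/56

-29/56


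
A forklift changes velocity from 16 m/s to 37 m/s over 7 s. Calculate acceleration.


Given: initial velocity v0 = 16 m/s, final velocity v = 37 m/s, time t = 7 s
Using a = (v - v0) / t
a = (37 - 16) / 7
a = 21 / 7
a = 3 m/s^2

3 m/s^2


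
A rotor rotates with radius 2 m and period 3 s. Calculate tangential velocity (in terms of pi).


Given: radius r = 2 m, period T = 3 s
Using v = 2*pi*r / T
v = 2*pi*2 / 3
v = 4*pi / 3
v = 4/3*pi m/s

4/3*pi m/s


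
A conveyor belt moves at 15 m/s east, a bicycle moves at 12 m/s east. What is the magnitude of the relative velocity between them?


Given: v_A = 15 m/s east, v_B = 12 m/s east
Both move in the same direction; relative speed = |v_A - v_B|
|15 - 12| = |3|
= 3 m/s

3 m/s


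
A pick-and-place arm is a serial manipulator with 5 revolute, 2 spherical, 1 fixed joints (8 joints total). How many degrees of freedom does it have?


Given: serial robot with 5 revolute, 2 spherical, 1 fixed joints
DOF contribution per joint type: revolute=1, prismatic=1, spherical=3, fixed=0
DOF = 5*1 + 2*3 + 1*0
DOF = 11

11


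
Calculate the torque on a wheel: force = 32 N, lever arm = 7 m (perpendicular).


Given: F = 32 N, r = 7 m, angle = 90 deg (perpendicular)
Using tau = F * r * sin(90)
sin(90) = 1
tau = 32 * 7 * 1
tau = 224 Nm

224 Nm


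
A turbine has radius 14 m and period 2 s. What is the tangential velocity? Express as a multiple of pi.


Given: radius r = 14 m, period T = 2 s
Using v = 2*pi*r / T
v = 2*pi*14 / 2
v = 28*pi / 2
v = 14*pi m/s

14*pi m/s


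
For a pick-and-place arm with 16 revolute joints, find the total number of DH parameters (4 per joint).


Given: 16 joints, 4 DH parameters per joint (d, theta, a, alpha)
Total DH parameters = number_of_joints * 4
Total = 16 * 4
Total = 64

64


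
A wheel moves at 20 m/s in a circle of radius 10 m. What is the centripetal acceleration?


Given: v = 20 m/s, r = 10 m
Using a_c = v^2 / r
a_c = 20^2 / 10
a_c = 400 / 10
a_c = 40 m/s^2

40 m/s^2


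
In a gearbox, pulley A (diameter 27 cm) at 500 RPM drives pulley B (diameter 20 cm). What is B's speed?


Given: D1 = 27 cm, w1 = 500 RPM, D2 = 20 cm
Using D1*w1 = D2*w2
w2 = D1*w1 / D2
w2 = 27*500 / 20
w2 = 13500 / 20
w2 = 675 RPM

675 RPM


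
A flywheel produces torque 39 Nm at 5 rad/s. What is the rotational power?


Given: tau = 39 Nm, omega = 5 rad/s
Using P = tau * omega
P = 39 * 5
P = 195 W

195 W


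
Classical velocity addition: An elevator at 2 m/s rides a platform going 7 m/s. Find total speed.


Given: object velocity = 2 m/s, platform velocity = 7 m/s (same direction)
Using classical velocity addition: v_total = v_object + v_platform
v_total = 2 + 7
v_total = 9 m/s

9 m/s


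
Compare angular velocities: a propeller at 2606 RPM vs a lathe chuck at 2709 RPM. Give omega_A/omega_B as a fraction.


Given: RPM_A = 2606, RPM_B = 2709
omega = 2*pi*RPM/60, so omega_A/omega_B = RPM_A / RPM_B
omega_A/omega_B = 2606 / 2709
omega_A/omega_B = 2606/2709

2606/2709


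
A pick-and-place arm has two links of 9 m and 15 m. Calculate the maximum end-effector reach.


Given: L1 = 9 m, L2 = 15 m
For a 2-link planar arm, max reach = L1 + L2 (fully extended)
Max reach = 9 + 15
Max reach = 24 m

24 m


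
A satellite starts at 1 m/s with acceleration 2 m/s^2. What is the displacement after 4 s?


Given: v0 = 1 m/s, a = 2 m/s^2, t = 4 s
Using s = v0*t + (1/2)*a*t^2
s = 1*4 + (1/2)*2*4^2
s = 4 + (1/2)*32
s = 4 + 16
s = 20

20 m


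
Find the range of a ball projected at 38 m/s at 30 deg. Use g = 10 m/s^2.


Given: v0 = 38 m/s, theta = 30 deg, g = 10 m/s^2
sin(2*30) = sin(60) = sqrt(3)/2
Using R = v0^2 * sin(2*theta) / g
R = 38^2 * (sqrt(3)/2) / 10
R = 1444 * sqrt(3) / 20
R = 361/5*sqrt(3) m

361/5*sqrt(3) m


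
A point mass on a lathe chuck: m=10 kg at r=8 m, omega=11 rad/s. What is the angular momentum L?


Given: m = 10 kg, r = 8 m, omega = 11 rad/s
For a point mass: I = m*r^2
I = 10*8^2 = 10*64 = 640
L = I*omega = 640*11
L = 7040 kg*m^2/s

7040 kg*m^2/s


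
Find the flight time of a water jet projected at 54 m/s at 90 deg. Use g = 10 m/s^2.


Given: v0 = 54 m/s, theta = 90 deg, g = 10 m/s^2
sin(90) = 1
Using T = 2*v0*sin(theta) / g
T = 2*54*1 / 10
T = 108 / 10
T = 54/5 s

54/5 s


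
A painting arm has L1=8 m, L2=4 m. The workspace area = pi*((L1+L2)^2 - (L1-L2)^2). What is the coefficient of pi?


Given: L1 = 8, L2 = 4
(L1+L2)^2 = (12)^2 = 144
(L1-L2)^2 = (4)^2 = 16
Difference = 144 - 16 = 128
This equals 4*L1*L2 = 4*8*4 = 128
Workspace area = 128*pi

128


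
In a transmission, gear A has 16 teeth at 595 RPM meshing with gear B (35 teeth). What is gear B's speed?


Given: N1 = 16 teeth, w1 = 595 RPM, N2 = 35 teeth
Using N1*w1 = N2*w2
w2 = N1*w1 / N2
w2 = 16*595 / 35
w2 = 9520 / 35
w2 = 272 RPM

272 RPM


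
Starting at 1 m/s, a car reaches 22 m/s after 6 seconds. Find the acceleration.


Given: initial velocity v0 = 1 m/s, final velocity v = 22 m/s, time t = 6 s
Using a = (v - v0) / t
a = (22 - 1) / 6
a = 21 / 6
a = 7/2 m/s^2

7/2 m/s^2


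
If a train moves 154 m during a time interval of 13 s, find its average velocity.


Given: distance d = 154 m, time t = 13 s
Using v = d / t
v = 154 / 13
v = 154/13 m/s

154/13 m/s


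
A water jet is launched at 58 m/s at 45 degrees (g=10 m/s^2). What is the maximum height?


Given: v0 = 58 m/s, theta = 45 deg, g = 10 m/s^2
sin^2(45) = 1/2
Using H = v0^2 * sin^2(theta) / (2*g)
H = 58^2 * 1/2 / (2*10)
H = 3364 * 1/2 / 20
H = 1682 / 20
H = 841/10 m

841/10 m


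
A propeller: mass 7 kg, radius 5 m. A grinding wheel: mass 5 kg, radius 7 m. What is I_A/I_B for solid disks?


Given: M1=7 kg, R1=5 m, M2=5 kg, R2=7 m
For a disk: I = (1/2)*M*R^2, so I_A/I_B = (M1*R1^2)/(M2*R2^2)
M1*R1^2 = 7*25 = 175
M2*R2^2 = 5*49 = 245
I_A/I_B = 175/245 = 5/7

5/7


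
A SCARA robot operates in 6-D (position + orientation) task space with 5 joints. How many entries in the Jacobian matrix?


Given: task space dimension = 6, joints = 5
Jacobian is a 6 x 5 matrix
Total entries = rows * columns
Total = 6 * 5
Total = 30

30


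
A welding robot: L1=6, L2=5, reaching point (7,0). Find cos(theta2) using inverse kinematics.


Given: L1 = 6, L2 = 5, target (x, y) = (7, 0)
Using cos(theta2) = (x^2 + y^2 - L1^2 - L2^2) / (2*L1*L2)
x^2 + y^2 = 7^2 + 0 = 49
L1^2 + L2^2 = 36 + 25 = 61
Numerator = 49 - 61 = -12
Denominator = 2*6*5 = 60
cos(theta2) = -12/60 = -1/5

-1/5


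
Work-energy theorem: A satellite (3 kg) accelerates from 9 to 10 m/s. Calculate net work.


Given: m = 3 kg, v0 = 9 m/s, v = 10 m/s
Using W = (1/2)*m*(v^2 - v0^2)
v^2 = 10^2 = 100
v0^2 = 9^2 = 81
v^2 - v0^2 = 100 - 81 = 19
W = (1/2)*3*19 = 57/2 J

57/2 J


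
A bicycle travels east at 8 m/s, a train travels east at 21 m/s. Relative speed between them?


Given: v_A = 8 m/s east, v_B = 21 m/s east
Both move in the same direction; relative speed = |v_A - v_B|
|8 - 21| = |-13|
= 13 m/s

13 m/s


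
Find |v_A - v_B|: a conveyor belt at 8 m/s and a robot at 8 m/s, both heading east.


Given: v_A = 8 m/s east, v_B = 8 m/s east
Both move in the same direction; relative speed = |v_A - v_B|
|8 - 8| = |0|
= 0 m/s

0 m/s


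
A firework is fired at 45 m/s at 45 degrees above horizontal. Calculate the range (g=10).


Given: v0 = 45 m/s, theta = 45 deg, g = 10 m/s^2
sin(2*45) = sin(90) = 1
Using R = v0^2 * sin(2*theta) / g
R = 45^2 * 1 / 10
R = 2025 / 10
R = 405/2 m

405/2 m


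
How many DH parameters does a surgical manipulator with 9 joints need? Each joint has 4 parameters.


Given: 9 joints, 4 DH parameters per joint (d, theta, a, alpha)
Total DH parameters = number_of_joints * 4
Total = 9 * 4
Total = 36

36


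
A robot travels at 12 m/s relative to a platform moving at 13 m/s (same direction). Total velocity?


Given: object velocity = 12 m/s, platform velocity = 13 m/s (same direction)
Using classical velocity addition: v_total = v_object + v_platform
v_total = 12 + 13
v_total = 25 m/s

25 m/s


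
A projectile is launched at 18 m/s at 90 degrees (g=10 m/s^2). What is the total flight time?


Given: v0 = 18 m/s, theta = 90 deg, g = 10 m/s^2
sin(90) = 1
Using T = 2*v0*sin(theta) / g
T = 2*18*1 / 10
T = 36 / 10
T = 18/5 s

18/5 s


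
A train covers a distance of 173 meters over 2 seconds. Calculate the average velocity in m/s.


Given: distance d = 173 m, time t = 2 s
Using v = d / t
v = 173 / 2
v = 173/2 m/s

173/2 m/s


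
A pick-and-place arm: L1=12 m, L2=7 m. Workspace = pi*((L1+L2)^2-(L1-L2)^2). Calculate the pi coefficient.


Given: L1 = 12, L2 = 7
(L1+L2)^2 = (19)^2 = 361
(L1-L2)^2 = (5)^2 = 25
Difference = 361 - 25 = 336
This equals 4*L1*L2 = 4*12*7 = 336
Workspace area = 336*pi

336


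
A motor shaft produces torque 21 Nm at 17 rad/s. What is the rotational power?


Given: tau = 21 Nm, omega = 17 rad/s
Using P = tau * omega
P = 21 * 17
P = 357 W

357 W


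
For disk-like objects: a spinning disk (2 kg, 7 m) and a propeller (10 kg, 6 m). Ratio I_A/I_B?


Given: M1=2 kg, R1=7 m, M2=10 kg, R2=6 m
For a disk: I = (1/2)*M*R^2, so I_A/I_B = (M1*R1^2)/(M2*R2^2)
M1*R1^2 = 2*49 = 98
M2*R2^2 = 10*36 = 360
I_A/I_B = 98/360 = 49/180

49/180


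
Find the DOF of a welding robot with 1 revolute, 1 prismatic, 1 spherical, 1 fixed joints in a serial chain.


Given: serial robot with 1 revolute, 1 prismatic, 1 spherical, 1 fixed joints
DOF contribution per joint type: revolute=1, prismatic=1, spherical=3, fixed=0
DOF = 1*1 + 1*1 + 1*3 + 1*0
DOF = 5

5


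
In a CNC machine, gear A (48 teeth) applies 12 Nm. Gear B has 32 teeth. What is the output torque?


Given: N1 = 48, N2 = 32, T1 = 12 Nm
Using T2/T1 = N2/N1
T2 = T1 * N2 / N1
T2 = 12 * 32 / 48
T2 = 384 / 48
T2 = 8 Nm

8 Nm


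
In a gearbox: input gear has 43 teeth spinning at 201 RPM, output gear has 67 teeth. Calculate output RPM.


Given: N1 = 43 teeth, w1 = 201 RPM, N2 = 67 teeth
Using N1*w1 = N2*w2
w2 = N1*w1 / N2
w2 = 43*201 / 67
w2 = 8643 / 67
w2 = 129 RPM

129 RPM


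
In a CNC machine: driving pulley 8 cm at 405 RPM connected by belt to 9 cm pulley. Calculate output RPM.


Given: D1 = 8 cm, w1 = 405 RPM, D2 = 9 cm
Using D1*w1 = D2*w2
w2 = D1*w1 / D2
w2 = 8*405 / 9
w2 = 3240 / 9
w2 = 360 RPM

360 RPM


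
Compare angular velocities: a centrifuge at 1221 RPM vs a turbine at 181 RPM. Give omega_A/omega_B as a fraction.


Given: RPM_A = 1221, RPM_B = 181
omega = 2*pi*RPM/60, so omega_A/omega_B = RPM_A / RPM_B
omega_A/omega_B = 1221 / 181
omega_A/omega_B = 1221/181

1221/181


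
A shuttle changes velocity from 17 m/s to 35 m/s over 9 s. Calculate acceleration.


Given: initial velocity v0 = 17 m/s, final velocity v = 35 m/s, time t = 9 s
Using a = (v - v0) / t
a = (35 - 17) / 9
a = 18 / 9
a = 2 m/s^2

2 m/s^2


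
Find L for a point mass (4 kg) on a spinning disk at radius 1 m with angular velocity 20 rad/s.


Given: m = 4 kg, r = 1 m, omega = 20 rad/s
For a point mass: I = m*r^2
I = 4*1^2 = 4*1 = 4
L = I*omega = 4*20
L = 80 kg*m^2/s

80 kg*m^2/s


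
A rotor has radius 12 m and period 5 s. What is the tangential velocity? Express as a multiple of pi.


Given: radius r = 12 m, period T = 5 s
Using v = 2*pi*r / T
v = 2*pi*12 / 5
v = 24*pi / 5
v = 24/5*pi m/s

24/5*pi m/s


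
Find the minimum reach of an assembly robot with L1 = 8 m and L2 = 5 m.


Given: L1 = 8 m, L2 = 5 m
For a 2-link planar arm, min reach = |L1 - L2| (second link folded back)
Min reach = |8 - 5|
Min reach = 3 m

3 m


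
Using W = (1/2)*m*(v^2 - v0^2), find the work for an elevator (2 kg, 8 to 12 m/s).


Given: m = 2 kg, v0 = 8 m/s, v = 12 m/s
Using W = (1/2)*m*(v^2 - v0^2)
v^2 = 12^2 = 144
v0^2 = 8^2 = 64
v^2 - v0^2 = 144 - 64 = 80
W = (1/2)*2*80 = 80 J

80 J


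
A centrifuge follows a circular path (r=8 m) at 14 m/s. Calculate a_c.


Given: v = 14 m/s, r = 8 m
Using a_c = v^2 / r
a_c = 14^2 / 8
a_c = 196 / 8
a_c = 49/2 m/s^2

49/2 m/s^2


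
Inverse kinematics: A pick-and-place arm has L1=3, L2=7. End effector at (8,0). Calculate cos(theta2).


Given: L1 = 3, L2 = 7, target (x, y) = (8, 0)
Using cos(theta2) = (x^2 + y^2 - L1^2 - L2^2) / (2*L1*L2)
x^2 + y^2 = 8^2 + 0 = 64
L1^2 + L2^2 = 9 + 49 = 58
Numerator = 64 - 58 = 6
Denominator = 2*3*7 = 42
cos(theta2) = 6/42 = 1/7

1/7


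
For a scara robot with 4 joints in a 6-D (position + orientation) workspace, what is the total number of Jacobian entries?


Given: task space dimension = 6, joints = 4
Jacobian is a 6 x 4 matrix
Total entries = rows * columns
Total = 6 * 4
Total = 24

24


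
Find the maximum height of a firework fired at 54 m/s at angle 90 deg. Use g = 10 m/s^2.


Given: v0 = 54 m/s, theta = 90 deg, g = 10 m/s^2
sin^2(90) = 1
Using H = v0^2 * sin^2(theta) / (2*g)
H = 54^2 * 1 / (2*10)
H = 2916 * 1 / 20
H = 2916 / 20
H = 729/5 m

729/5 m


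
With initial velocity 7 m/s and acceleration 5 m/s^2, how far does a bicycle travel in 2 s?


Given: v0 = 7 m/s, a = 5 m/s^2, t = 2 s
Using s = v0*t + (1/2)*a*t^2
s = 7*2 + (1/2)*5*2^2
s = 14 + (1/2)*20
s = 14 + 10
s = 24

24 m


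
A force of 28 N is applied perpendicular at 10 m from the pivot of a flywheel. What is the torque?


Given: F = 28 N, r = 10 m, angle = 90 deg (perpendicular)
Using tau = F * r * sin(90)
sin(90) = 1
tau = 28 * 10 * 1
tau = 280 Nm

280 Nm


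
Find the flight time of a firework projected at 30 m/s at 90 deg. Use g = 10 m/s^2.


Given: v0 = 30 m/s, theta = 90 deg, g = 10 m/s^2
sin(90) = 1
Using T = 2*v0*sin(theta) / g
T = 2*30*1 / 10
T = 60 / 10
T = 6 s

6 s


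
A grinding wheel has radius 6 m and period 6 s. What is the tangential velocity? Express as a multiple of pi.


Given: radius r = 6 m, period T = 6 s
Using v = 2*pi*r / T
v = 2*pi*6 / 6
v = 12*pi / 6
v = 2*pi m/s

2*pi m/s


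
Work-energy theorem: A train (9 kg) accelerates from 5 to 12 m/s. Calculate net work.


Given: m = 9 kg, v0 = 5 m/s, v = 12 m/s
Using W = (1/2)*m*(v^2 - v0^2)
v^2 = 12^2 = 144
v0^2 = 5^2 = 25
v^2 - v0^2 = 144 - 25 = 119
W = (1/2)*9*119 = 1071/2 J

1071/2 J


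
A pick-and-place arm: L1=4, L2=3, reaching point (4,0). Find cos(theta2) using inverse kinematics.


Given: L1 = 4, L2 = 3, target (x, y) = (4, 0)
Using cos(theta2) = (x^2 + y^2 - L1^2 - L2^2) / (2*L1*L2)
x^2 + y^2 = 4^2 + 0 = 16
L1^2 + L2^2 = 16 + 9 = 25
Numerator = 16 - 25 = -9
Denominator = 2*4*3 = 24
cos(theta2) = -9/24 = -3/8

-3/8


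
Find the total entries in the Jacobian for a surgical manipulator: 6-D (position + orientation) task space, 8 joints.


Given: task space dimension = 6, joints = 8
Jacobian is a 6 x 8 matrix
Total entries = rows * columns
Total = 6 * 8
Total = 48

48


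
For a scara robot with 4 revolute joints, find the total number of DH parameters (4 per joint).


Given: 4 joints, 4 DH parameters per joint (d, theta, a, alpha)
Total DH parameters = number_of_joints * 4
Total = 4 * 4
Total = 16

16


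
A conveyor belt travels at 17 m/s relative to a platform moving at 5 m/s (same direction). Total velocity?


Given: object velocity = 17 m/s, platform velocity = 5 m/s (same direction)
Using classical velocity addition: v_total = v_object + v_platform
v_total = 17 + 5
v_total = 22 m/s

22 m/s


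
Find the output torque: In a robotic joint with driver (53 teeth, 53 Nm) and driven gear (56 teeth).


Given: N1 = 53, N2 = 56, T1 = 53 Nm
Using T2/T1 = N2/N1
T2 = T1 * N2 / N1
T2 = 53 * 56 / 53
T2 = 2968 / 53
T2 = 56 Nm

56 Nm


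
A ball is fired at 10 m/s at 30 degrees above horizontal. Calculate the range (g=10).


Given: v0 = 10 m/s, theta = 30 deg, g = 10 m/s^2
sin(2*30) = sin(60) = sqrt(3)/2
Using R = v0^2 * sin(2*theta) / g
R = 10^2 * (sqrt(3)/2) / 10
R = 100 * sqrt(3) / 20
R = 5*sqrt(3) m

5*sqrt(3) m


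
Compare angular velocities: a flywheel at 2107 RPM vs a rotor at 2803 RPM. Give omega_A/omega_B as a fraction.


Given: RPM_A = 2107, RPM_B = 2803
omega = 2*pi*RPM/60, so omega_A/omega_B = RPM_A / RPM_B
omega_A/omega_B = 2107 / 2803
omega_A/omega_B = 2107/2803

2107/2803


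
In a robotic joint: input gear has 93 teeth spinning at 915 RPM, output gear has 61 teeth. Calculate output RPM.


Given: N1 = 93 teeth, w1 = 915 RPM, N2 = 61 teeth
Using N1*w1 = N2*w2
w2 = N1*w1 / N2
w2 = 93*915 / 61
w2 = 85095 / 61
w2 = 1395 RPM

1395 RPM


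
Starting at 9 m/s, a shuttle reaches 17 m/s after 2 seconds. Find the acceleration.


Given: initial velocity v0 = 9 m/s, final velocity v = 17 m/s, time t = 2 s
Using a = (v - v0) / t
a = (17 - 9) / 2
a = 8 / 2
a = 4 m/s^2

4 m/s^2


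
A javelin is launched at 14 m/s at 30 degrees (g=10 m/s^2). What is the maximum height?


Given: v0 = 14 m/s, theta = 30 deg, g = 10 m/s^2
sin^2(30) = 1/4
Using H = v0^2 * sin^2(theta) / (2*g)
H = 14^2 * 1/4 / (2*10)
H = 196 * 1/4 / 20
H = 49 / 20
H = 49/20 m

49/20 m


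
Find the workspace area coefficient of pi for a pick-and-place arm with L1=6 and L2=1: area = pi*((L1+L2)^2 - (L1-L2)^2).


Given: L1 = 6, L2 = 1
(L1+L2)^2 = (7)^2 = 49
(L1-L2)^2 = (5)^2 = 25
Difference = 49 - 25 = 24
This equals 4*L1*L2 = 4*6*1 = 24
Workspace area = 24*pi

24


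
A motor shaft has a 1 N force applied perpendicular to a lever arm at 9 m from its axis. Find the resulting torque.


Given: F = 1 N, r = 9 m, angle = 90 deg (perpendicular)
Using tau = F * r * sin(90)
sin(90) = 1
tau = 1 * 9 * 1
tau = 9 Nm

9 Nm


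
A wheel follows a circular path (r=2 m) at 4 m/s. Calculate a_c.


Given: v = 4 m/s, r = 2 m
Using a_c = v^2 / r
a_c = 4^2 / 2
a_c = 16 / 2
a_c = 8 m/s^2

8 m/s^2


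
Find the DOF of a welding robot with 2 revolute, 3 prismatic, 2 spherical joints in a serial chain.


Given: serial robot with 2 revolute, 3 prismatic, 2 spherical joints
DOF contribution per joint type: revolute=1, prismatic=1, spherical=3, fixed=0
DOF = 2*1 + 3*1 + 2*3
DOF = 11

11


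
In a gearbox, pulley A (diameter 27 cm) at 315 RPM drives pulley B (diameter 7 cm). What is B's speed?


Given: D1 = 27 cm, w1 = 315 RPM, D2 = 7 cm
Using D1*w1 = D2*w2
w2 = D1*w1 / D2
w2 = 27*315 / 7
w2 = 8505 / 7
w2 = 1215 RPM

1215 RPM


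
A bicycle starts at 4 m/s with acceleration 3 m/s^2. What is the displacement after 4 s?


Given: v0 = 4 m/s, a = 3 m/s^2, t = 4 s
Using s = v0*t + (1/2)*a*t^2
s = 4*4 + (1/2)*3*4^2
s = 16 + (1/2)*48
s = 16 + 24
s = 40

40 m


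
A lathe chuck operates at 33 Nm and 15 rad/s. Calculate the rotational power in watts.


Given: tau = 33 Nm, omega = 15 rad/s
Using P = tau * omega
P = 33 * 15
P = 495 W

495 W


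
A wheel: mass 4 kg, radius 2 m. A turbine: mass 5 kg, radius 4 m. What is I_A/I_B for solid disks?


Given: M1=4 kg, R1=2 m, M2=5 kg, R2=4 m
For a disk: I = (1/2)*M*R^2, so I_A/I_B = (M1*R1^2)/(M2*R2^2)
M1*R1^2 = 4*4 = 16
M2*R2^2 = 5*16 = 80
I_A/I_B = 16/80 = 1/5

1/5


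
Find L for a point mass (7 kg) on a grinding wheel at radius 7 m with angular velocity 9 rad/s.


Given: m = 7 kg, r = 7 m, omega = 9 rad/s
For a point mass: I = m*r^2
I = 7*7^2 = 7*49 = 343
L = I*omega = 343*9
L = 3087 kg*m^2/s

3087 kg*m^2/s


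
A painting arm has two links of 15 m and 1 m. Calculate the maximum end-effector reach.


Given: L1 = 15 m, L2 = 1 m
For a 2-link planar arm, max reach = L1 + L2 (fully extended)
Max reach = 15 + 1
Max reach = 16 m

16 m


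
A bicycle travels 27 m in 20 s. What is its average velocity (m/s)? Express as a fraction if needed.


Given: distance d = 27 m, time t = 20 s
Using v = d / t
v = 27 / 20
v = 27/20 m/s

27/20 m/s


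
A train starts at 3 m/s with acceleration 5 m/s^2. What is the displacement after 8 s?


Given: v0 = 3 m/s, a = 5 m/s^2, t = 8 s
Using s = v0*t + (1/2)*a*t^2
s = 3*8 + (1/2)*5*8^2
s = 24 + (1/2)*320
s = 24 + 160
s = 184

184 m


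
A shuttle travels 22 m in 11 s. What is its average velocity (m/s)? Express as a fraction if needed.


Given: distance d = 22 m, time t = 11 s
Using v = d / t
v = 22 / 11
v = 2 m/s

2 m/s


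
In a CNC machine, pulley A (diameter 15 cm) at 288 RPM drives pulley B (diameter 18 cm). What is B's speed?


Given: D1 = 15 cm, w1 = 288 RPM, D2 = 18 cm
Using D1*w1 = D2*w2
w2 = D1*w1 / D2
w2 = 15*288 / 18
w2 = 4320 / 18
w2 = 240 RPM

240 RPM


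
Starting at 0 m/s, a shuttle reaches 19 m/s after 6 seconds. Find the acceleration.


Given: initial velocity v0 = 0 m/s, final velocity v = 19 m/s, time t = 6 s
Using a = (v - v0) / t
a = (19 - 0) / 6
a = 19 / 6
a = 19/6 m/s^2

19/6 m/s^2


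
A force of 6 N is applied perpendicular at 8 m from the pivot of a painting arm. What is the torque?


Given: F = 6 N, r = 8 m, angle = 90 deg (perpendicular)
Using tau = F * r * sin(90)
sin(90) = 1
tau = 6 * 8 * 1
tau = 48 Nm

48 Nm


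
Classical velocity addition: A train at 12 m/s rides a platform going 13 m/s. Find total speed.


Given: object velocity = 12 m/s, platform velocity = 13 m/s (same direction)
Using classical velocity addition: v_total = v_object + v_platform
v_total = 12 + 13
v_total = 25 m/s

25 m/s


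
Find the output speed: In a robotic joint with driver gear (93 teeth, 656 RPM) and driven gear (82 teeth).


Given: N1 = 93 teeth, w1 = 656 RPM, N2 = 82 teeth
Using N1*w1 = N2*w2
w2 = N1*w1 / N2
w2 = 93*656 / 82
w2 = 61008 / 82
w2 = 744 RPM

744 RPM


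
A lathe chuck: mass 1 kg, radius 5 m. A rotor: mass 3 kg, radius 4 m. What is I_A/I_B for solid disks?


Given: M1=1 kg, R1=5 m, M2=3 kg, R2=4 m
For a disk: I = (1/2)*M*R^2, so I_A/I_B = (M1*R1^2)/(M2*R2^2)
M1*R1^2 = 1*25 = 25
M2*R2^2 = 3*16 = 48
I_A/I_B = 25/48 = 25/48

25/48


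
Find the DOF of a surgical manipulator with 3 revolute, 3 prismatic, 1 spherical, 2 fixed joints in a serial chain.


Given: serial robot with 3 revolute, 3 prismatic, 1 spherical, 2 fixed joints
DOF contribution per joint type: revolute=1, prismatic=1, spherical=3, fixed=0
DOF = 3*1 + 3*1 + 1*3 + 2*0
DOF = 9

9


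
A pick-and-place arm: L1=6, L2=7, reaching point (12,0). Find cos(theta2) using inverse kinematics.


Given: L1 = 6, L2 = 7, target (x, y) = (12, 0)
Using cos(theta2) = (x^2 + y^2 - L1^2 - L2^2) / (2*L1*L2)
x^2 + y^2 = 12^2 + 0 = 144
L1^2 + L2^2 = 36 + 49 = 85
Numerator = 144 - 85 = 59
Denominator = 2*6*7 = 84
cos(theta2) = 59/84 = 59/84

59/84


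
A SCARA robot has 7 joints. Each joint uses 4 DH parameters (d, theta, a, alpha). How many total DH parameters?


Given: 7 joints, 4 DH parameters per joint (d, theta, a, alpha)
Total DH parameters = number_of_joints * 4
Total = 7 * 4
Total = 28

28


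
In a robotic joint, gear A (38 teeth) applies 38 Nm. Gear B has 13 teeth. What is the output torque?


Given: N1 = 38, N2 = 13, T1 = 38 Nm
Using T2/T1 = N2/N1
T2 = T1 * N2 / N1
T2 = 38 * 13 / 38
T2 = 494 / 38
T2 = 13 Nm

13 Nm


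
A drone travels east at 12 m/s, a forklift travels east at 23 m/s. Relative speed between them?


Given: v_A = 12 m/s east, v_B = 23 m/s east
Both move in the same direction; relative speed = |v_A - v_B|
|12 - 23| = |-11|
= 11 m/s

11 m/s


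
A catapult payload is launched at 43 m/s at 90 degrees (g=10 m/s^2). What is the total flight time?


Given: v0 = 43 m/s, theta = 90 deg, g = 10 m/s^2
sin(90) = 1
Using T = 2*v0*sin(theta) / g
T = 2*43*1 / 10
T = 86 / 10
T = 43/5 s

43/5 s


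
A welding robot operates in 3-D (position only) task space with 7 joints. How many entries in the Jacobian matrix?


Given: task space dimension = 3, joints = 7
Jacobian is a 3 x 7 matrix
Total entries = rows * columns
Total = 3 * 7
Total = 21

21


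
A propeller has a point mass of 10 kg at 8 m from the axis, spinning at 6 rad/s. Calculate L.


Given: m = 10 kg, r = 8 m, omega = 6 rad/s
For a point mass: I = m*r^2
I = 10*8^2 = 10*64 = 640
L = I*omega = 640*6
L = 3840 kg*m^2/s

3840 kg*m^2/s


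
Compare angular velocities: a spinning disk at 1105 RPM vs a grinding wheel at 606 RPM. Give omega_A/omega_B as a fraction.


Given: RPM_A = 1105, RPM_B = 606
omega = 2*pi*RPM/60, so omega_A/omega_B = RPM_A / RPM_B
omega_A/omega_B = 1105 / 606
omega_A/omega_B = 1105/606

1105/606


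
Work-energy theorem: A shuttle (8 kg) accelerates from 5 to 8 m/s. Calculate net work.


Given: m = 8 kg, v0 = 5 m/s, v = 8 m/s
Using W = (1/2)*m*(v^2 - v0^2)
v^2 = 8^2 = 64
v0^2 = 5^2 = 25
v^2 - v0^2 = 64 - 25 = 39
W = (1/2)*8*39 = 156 J

156 J


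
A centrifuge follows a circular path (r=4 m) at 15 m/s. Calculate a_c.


Given: v = 15 m/s, r = 4 m
Using a_c = v^2 / r
a_c = 15^2 / 4
a_c = 225 / 4
a_c = 225/4 m/s^2

225/4 m/s^2


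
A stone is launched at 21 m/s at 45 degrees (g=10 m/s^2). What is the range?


Given: v0 = 21 m/s, theta = 45 deg, g = 10 m/s^2
sin(2*45) = sin(90) = 1
Using R = v0^2 * sin(2*theta) / g
R = 21^2 * 1 / 10
R = 441 / 10
R = 441/10 m

441/10 m


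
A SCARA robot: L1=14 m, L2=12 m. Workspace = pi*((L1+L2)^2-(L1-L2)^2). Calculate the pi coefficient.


Given: L1 = 14, L2 = 12
(L1+L2)^2 = (26)^2 = 676
(L1-L2)^2 = (2)^2 = 4
Difference = 676 - 4 = 672
This equals 4*L1*L2 = 4*14*12 = 672
Workspace area = 672*pi

672


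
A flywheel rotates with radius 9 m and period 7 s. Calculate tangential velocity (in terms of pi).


Given: radius r = 9 m, period T = 7 s
Using v = 2*pi*r / T
v = 2*pi*9 / 7
v = 18*pi / 7
v = 18/7*pi m/s

18/7*pi m/s


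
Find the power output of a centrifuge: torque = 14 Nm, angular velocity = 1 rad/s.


Given: tau = 14 Nm, omega = 1 rad/s
Using P = tau * omega
P = 14 * 1
P = 14 W

14 W


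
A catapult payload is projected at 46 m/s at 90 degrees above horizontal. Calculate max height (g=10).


Given: v0 = 46 m/s, theta = 90 deg, g = 10 m/s^2
sin^2(90) = 1
Using H = v0^2 * sin^2(theta) / (2*g)
H = 46^2 * 1 / (2*10)
H = 2116 * 1 / 20
H = 2116 / 20
H = 529/5 m

529/5 m


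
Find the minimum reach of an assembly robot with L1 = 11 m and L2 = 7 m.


Given: L1 = 11 m, L2 = 7 m
For a 2-link planar arm, min reach = |L1 - L2| (second link folded back)
Min reach = |11 - 7|
Min reach = 4 m

4 m


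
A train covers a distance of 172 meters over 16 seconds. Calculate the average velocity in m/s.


Given: distance d = 172 m, time t = 16 s
Using v = d / t
v = 172 / 16
v = 43/4 m/s

43/4 m/s


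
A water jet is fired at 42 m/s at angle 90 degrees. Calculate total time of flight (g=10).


Given: v0 = 42 m/s, theta = 90 deg, g = 10 m/s^2
sin(90) = 1
Using T = 2*v0*sin(theta) / g
T = 2*42*1 / 10
T = 84 / 10
T = 42/5 s

42/5 s


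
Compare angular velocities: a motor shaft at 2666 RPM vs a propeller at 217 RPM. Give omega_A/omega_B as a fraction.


Given: RPM_A = 2666, RPM_B = 217
omega = 2*pi*RPM/60, so omega_A/omega_B = RPM_A / RPM_B
omega_A/omega_B = 2666 / 217
omega_A/omega_B = 86/7

86/7


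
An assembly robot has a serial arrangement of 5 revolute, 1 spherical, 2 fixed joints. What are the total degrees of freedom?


Given: serial robot with 5 revolute, 1 spherical, 2 fixed joints
DOF contribution per joint type: revolute=1, prismatic=1, spherical=3, fixed=0
DOF = 5*1 + 1*3 + 2*0
DOF = 8

8


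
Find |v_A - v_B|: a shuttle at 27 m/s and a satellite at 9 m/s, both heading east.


Given: v_A = 27 m/s east, v_B = 9 m/s east
Both move in the same direction; relative speed = |v_A - v_B|
|27 - 9| = |18|
= 18 m/s

18 m/s


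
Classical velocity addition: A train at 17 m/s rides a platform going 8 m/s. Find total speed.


Given: object velocity = 17 m/s, platform velocity = 8 m/s (same direction)
Using classical velocity addition: v_total = v_object + v_platform
v_total = 17 + 8
v_total = 25 m/s

25 m/s


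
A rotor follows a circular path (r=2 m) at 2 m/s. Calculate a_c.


Given: v = 2 m/s, r = 2 m
Using a_c = v^2 / r
a_c = 2^2 / 2
a_c = 4 / 2
a_c = 2 m/s^2

2 m/s^2


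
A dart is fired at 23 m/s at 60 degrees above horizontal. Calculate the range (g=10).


Given: v0 = 23 m/s, theta = 60 deg, g = 10 m/s^2
sin(2*60) = sin(120) = sqrt(3)/2
Using R = v0^2 * sin(2*theta) / g
R = 23^2 * (sqrt(3)/2) / 10
R = 529 * sqrt(3) / 20
R = 529/20*sqrt(3) m

529/20*sqrt(3) m


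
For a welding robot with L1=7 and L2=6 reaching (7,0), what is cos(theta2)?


Given: L1 = 7, L2 = 6, target (x, y) = (7, 0)
Using cos(theta2) = (x^2 + y^2 - L1^2 - L2^2) / (2*L1*L2)
x^2 + y^2 = 7^2 + 0 = 49
L1^2 + L2^2 = 49 + 36 = 85
Numerator = 49 - 85 = -36
Denominator = 2*7*6 = 84
cos(theta2) = -36/84 = -3/7

-3/7


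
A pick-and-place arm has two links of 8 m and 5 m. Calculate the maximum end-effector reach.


Given: L1 = 8 m, L2 = 5 m
For a 2-link planar arm, max reach = L1 + L2 (fully extended)
Max reach = 8 + 5
Max reach = 13 m

13 m


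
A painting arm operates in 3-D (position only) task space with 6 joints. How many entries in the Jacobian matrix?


Given: task space dimension = 3, joints = 6
Jacobian is a 3 x 6 matrix
Total entries = rows * columns
Total = 3 * 6
Total = 18

18


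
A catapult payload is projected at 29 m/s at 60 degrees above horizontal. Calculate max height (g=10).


Given: v0 = 29 m/s, theta = 60 deg, g = 10 m/s^2
sin^2(60) = 3/4
Using H = v0^2 * sin^2(theta) / (2*g)
H = 29^2 * 3/4 / (2*10)
H = 841 * 3/4 / 20
H = 2523/4 / 20
H = 2523/80 m

2523/80 m


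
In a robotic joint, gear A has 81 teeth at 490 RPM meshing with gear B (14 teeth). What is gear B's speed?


Given: N1 = 81 teeth, w1 = 490 RPM, N2 = 14 teeth
Using N1*w1 = N2*w2
w2 = N1*w1 / N2
w2 = 81*490 / 14
w2 = 39690 / 14
w2 = 2835 RPM

2835 RPM


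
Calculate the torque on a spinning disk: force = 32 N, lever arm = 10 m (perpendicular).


Given: F = 32 N, r = 10 m, angle = 90 deg (perpendicular)
Using tau = F * r * sin(90)
sin(90) = 1
tau = 32 * 10 * 1
tau = 320 Nm

320 Nm


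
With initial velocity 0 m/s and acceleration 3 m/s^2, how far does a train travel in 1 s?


Given: v0 = 0 m/s, a = 3 m/s^2, t = 1 s
Using s = v0*t + (1/2)*a*t^2
s = 0*1 + (1/2)*3*1^2
s = 0 + (1/2)*3
s = 0 + 3/2
s = 3/2

3/2 m


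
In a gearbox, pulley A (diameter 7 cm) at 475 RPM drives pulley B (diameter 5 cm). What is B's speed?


Given: D1 = 7 cm, w1 = 475 RPM, D2 = 5 cm
Using D1*w1 = D2*w2
w2 = D1*w1 / D2
w2 = 7*475 / 5
w2 = 3325 / 5
w2 = 665 RPM

665 RPM


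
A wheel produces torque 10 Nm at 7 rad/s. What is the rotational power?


Given: tau = 10 Nm, omega = 7 rad/s
Using P = tau * omega
P = 10 * 7
P = 70 W

70 W


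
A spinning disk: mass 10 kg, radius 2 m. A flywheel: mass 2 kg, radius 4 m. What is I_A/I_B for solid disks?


Given: M1=10 kg, R1=2 m, M2=2 kg, R2=4 m
For a disk: I = (1/2)*M*R^2, so I_A/I_B = (M1*R1^2)/(M2*R2^2)
M1*R1^2 = 10*4 = 40
M2*R2^2 = 2*16 = 32
I_A/I_B = 40/32 = 5/4

5/4


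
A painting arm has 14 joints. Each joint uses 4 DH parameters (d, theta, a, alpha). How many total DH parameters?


Given: 14 joints, 4 DH parameters per joint (d, theta, a, alpha)
Total DH parameters = number_of_joints * 4
Total = 14 * 4
Total = 56

56


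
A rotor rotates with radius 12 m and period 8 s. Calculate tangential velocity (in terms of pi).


Given: radius r = 12 m, period T = 8 s
Using v = 2*pi*r / T
v = 2*pi*12 / 8
v = 24*pi / 8
v = 3*pi m/s

3*pi m/s


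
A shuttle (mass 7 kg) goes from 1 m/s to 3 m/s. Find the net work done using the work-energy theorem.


Given: m = 7 kg, v0 = 1 m/s, v = 3 m/s
Using W = (1/2)*m*(v^2 - v0^2)
v^2 = 3^2 = 9
v0^2 = 1^2 = 1
v^2 - v0^2 = 9 - 1 = 8
W = (1/2)*7*8 = 28 J

28 J


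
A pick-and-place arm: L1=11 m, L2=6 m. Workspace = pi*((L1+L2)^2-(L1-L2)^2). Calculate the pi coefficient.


Given: L1 = 11, L2 = 6
(L1+L2)^2 = (17)^2 = 289
(L1-L2)^2 = (5)^2 = 25
Difference = 289 - 25 = 264
This equals 4*L1*L2 = 4*11*6 = 264
Workspace area = 264*pi

264


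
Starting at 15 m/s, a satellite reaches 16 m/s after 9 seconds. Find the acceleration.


Given: initial velocity v0 = 15 m/s, final velocity v = 16 m/s, time t = 9 s
Using a = (v - v0) / t
a = (16 - 15) / 9
a = 1 / 9
a = 1/9 m/s^2

1/9 m/s^2


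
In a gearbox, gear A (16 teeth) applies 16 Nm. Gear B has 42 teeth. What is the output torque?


Given: N1 = 16, N2 = 42, T1 = 16 Nm
Using T2/T1 = N2/N1
T2 = T1 * N2 / N1
T2 = 16 * 42 / 16
T2 = 672 / 16
T2 = 42 Nm

42 Nm


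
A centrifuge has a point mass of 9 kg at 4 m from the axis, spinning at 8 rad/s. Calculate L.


Given: m = 9 kg, r = 4 m, omega = 8 rad/s
For a point mass: I = m*r^2
I = 9*4^2 = 9*16 = 144
L = I*omega = 144*8
L = 1152 kg*m^2/s

1152 kg*m^2/s


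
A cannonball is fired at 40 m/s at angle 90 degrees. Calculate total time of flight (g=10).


Given: v0 = 40 m/s, theta = 90 deg, g = 10 m/s^2
sin(90) = 1
Using T = 2*v0*sin(theta) / g
T = 2*40*1 / 10
T = 80 / 10
T = 8 s

8 s


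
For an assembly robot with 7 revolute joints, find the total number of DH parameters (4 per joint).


Given: 7 joints, 4 DH parameters per joint (d, theta, a, alpha)
Total DH parameters = number_of_joints * 4
Total = 7 * 4
Total = 28

28


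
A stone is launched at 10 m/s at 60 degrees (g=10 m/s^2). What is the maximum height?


Given: v0 = 10 m/s, theta = 60 deg, g = 10 m/s^2
sin^2(60) = 3/4
Using H = v0^2 * sin^2(theta) / (2*g)
H = 10^2 * 3/4 / (2*10)
H = 100 * 3/4 / 20
H = 75 / 20
H = 15/4 m

15/4 m


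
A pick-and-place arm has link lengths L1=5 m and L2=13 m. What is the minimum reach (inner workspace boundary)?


Given: L1 = 5 m, L2 = 13 m
For a 2-link planar arm, min reach = |L1 - L2| (second link folded back)
Min reach = |5 - 13|
Min reach = 8 m

8 m


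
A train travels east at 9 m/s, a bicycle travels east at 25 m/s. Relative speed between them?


Given: v_A = 9 m/s east, v_B = 25 m/s east
Both move in the same direction; relative speed = |v_A - v_B|
|9 - 25| = |-16|
= 16 m/s

16 m/s


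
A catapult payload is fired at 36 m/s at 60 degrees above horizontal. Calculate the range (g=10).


Given: v0 = 36 m/s, theta = 60 deg, g = 10 m/s^2
sin(2*60) = sin(120) = sqrt(3)/2
Using R = v0^2 * sin(2*theta) / g
R = 36^2 * (sqrt(3)/2) / 10
R = 1296 * sqrt(3) / 20
R = 324/5*sqrt(3) m

324/5*sqrt(3) m


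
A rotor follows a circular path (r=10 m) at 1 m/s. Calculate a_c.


Given: v = 1 m/s, r = 10 m
Using a_c = v^2 / r
a_c = 1^2 / 10
a_c = 1 / 10
a_c = 1/10 m/s^2

1/10 m/s^2


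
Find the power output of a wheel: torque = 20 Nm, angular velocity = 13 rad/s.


Given: tau = 20 Nm, omega = 13 rad/s
Using P = tau * omega
P = 20 * 13
P = 260 W

260 W


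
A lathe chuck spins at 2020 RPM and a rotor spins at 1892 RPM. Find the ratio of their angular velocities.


Given: RPM_A = 2020, RPM_B = 1892
omega = 2*pi*RPM/60, so omega_A/omega_B = RPM_A / RPM_B
omega_A/omega_B = 2020 / 1892
omega_A/omega_B = 505/473

505/473


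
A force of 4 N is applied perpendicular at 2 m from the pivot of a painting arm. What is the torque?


Given: F = 4 N, r = 2 m, angle = 90 deg (perpendicular)
Using tau = F * r * sin(90)
sin(90) = 1
tau = 4 * 2 * 1
tau = 8 Nm

8 Nm
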